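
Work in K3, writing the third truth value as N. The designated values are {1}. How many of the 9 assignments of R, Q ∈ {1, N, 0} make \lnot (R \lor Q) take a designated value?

1

Designated under: (R=0, Q=0).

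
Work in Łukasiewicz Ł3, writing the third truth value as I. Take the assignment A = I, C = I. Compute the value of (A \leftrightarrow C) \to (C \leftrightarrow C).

A \leftrightarrow C = I \leftrightarrow I = true  [1 − |½−½|]
C \leftrightarrow C = I \leftrightarrow I = true
(A \leftrightarrow C) \to (C \leftrightarrow C) = true \to true = true

true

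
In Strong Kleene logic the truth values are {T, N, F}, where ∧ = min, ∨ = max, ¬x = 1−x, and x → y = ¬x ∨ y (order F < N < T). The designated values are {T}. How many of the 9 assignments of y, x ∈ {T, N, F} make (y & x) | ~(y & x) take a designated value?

6

Of the 9 assignments, 6 give a value in {T}.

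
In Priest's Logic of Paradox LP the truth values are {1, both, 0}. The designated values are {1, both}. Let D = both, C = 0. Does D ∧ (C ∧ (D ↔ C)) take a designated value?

No

D ↔ C = both ↔ 0 = both
C ∧ (D ↔ C) = 0 ∧ both = 0
D ∧ (C ∧ (D ↔ C)) = both ∧ 0 = 0
0 ∉ {1, both}.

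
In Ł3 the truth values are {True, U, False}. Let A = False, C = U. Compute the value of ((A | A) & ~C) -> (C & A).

True

A | A = False | False = False
~C = ~U = U
(A | A) & ~C = False & U = False
C & A = U & False = False
((A | A) & ~C) -> (C & A) = False -> False = True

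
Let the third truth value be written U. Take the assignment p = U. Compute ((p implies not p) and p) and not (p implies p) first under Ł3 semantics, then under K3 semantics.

False; U

In Ł3: not p = not U = U
p implies not p = U implies U = True
(p implies not p) and p = True and U = U
p implies p = U implies U = True
not (p implies p) = not True = False
((p implies not p) and p) and not (p implies p) = U and False = False
In K3: not p = not U = U
p implies not p = U implies U = U  [not U or U]
(p implies not p) and p = U and U = U
p implies p = U implies U = U
not (p implies p) = not U = U
((p implies not p) and p) and not (p implies p) = U and U = U
They differ because Ł3 and K3 treat U differently under implication.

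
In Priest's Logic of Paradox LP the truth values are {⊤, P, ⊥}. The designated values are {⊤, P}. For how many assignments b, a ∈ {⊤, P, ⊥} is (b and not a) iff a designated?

Of the 9 assignments, 5 give a value in {⊤, P}.

5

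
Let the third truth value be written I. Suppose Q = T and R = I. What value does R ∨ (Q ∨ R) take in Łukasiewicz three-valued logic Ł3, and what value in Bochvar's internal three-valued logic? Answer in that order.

In Łukasiewicz three-valued logic Ł3: Q ∨ R = T ∨ I = T
R ∨ (Q ∨ R) = I ∨ T = T
In Bochvar's internal three-valued logic: Q ∨ R = T ∨ I = I
R ∨ (Q ∨ R) = I ∨ I = I
They differ because Łukasiewicz three-valued logic Ł3 and Bochvar's internal three-valued logic treat I differently under the binary connectives.

T; I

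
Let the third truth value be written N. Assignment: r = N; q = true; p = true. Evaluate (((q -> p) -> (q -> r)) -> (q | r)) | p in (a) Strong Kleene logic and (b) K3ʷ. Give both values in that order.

In Strong Kleene logic: q -> p = true -> true = true
q -> r = true -> N = N  [~true | N]
(q -> p) -> (q -> r) = true -> N = N
q | r = true | N = true
((q -> p) -> (q -> r)) -> (q | r) = N -> true = true
(((q -> p) -> (q -> r)) -> (q | r)) | p = true | true = true
In K3ʷ: q -> p = true -> true = true
q -> r = true -> N = N
(q -> p) -> (q -> r) = true -> N = N
q | r = true | N = N
((q -> p) -> (q -> r)) -> (q | r) = N -> N = N
(((q -> p) -> (q -> r)) -> (q | r)) | p = N | true = N
They differ because Strong Kleene logic and K3ʷ treat N differently under the binary connectives.

true; N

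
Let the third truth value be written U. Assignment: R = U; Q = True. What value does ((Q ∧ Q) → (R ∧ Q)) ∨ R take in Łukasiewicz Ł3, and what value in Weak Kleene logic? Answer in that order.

In Łukasiewicz Ł3: Q ∧ Q = True ∧ True = True
R ∧ Q = U ∧ True = U
(Q ∧ Q) → (R ∧ Q) = True → U = U  [min(1, 1−1+½)]
((Q ∧ Q) → (R ∧ Q)) ∨ R = U ∨ U = U
In Weak Kleene logic: Q ∧ Q = True ∧ True = True
R ∧ Q = U ∧ True = U
(Q ∧ Q) → (R ∧ Q) = True → U = U  [any arg is the third value ⇒ result is the third value]
((Q ∧ Q) → (R ∧ Q)) ∨ R = U ∨ U = U

U; U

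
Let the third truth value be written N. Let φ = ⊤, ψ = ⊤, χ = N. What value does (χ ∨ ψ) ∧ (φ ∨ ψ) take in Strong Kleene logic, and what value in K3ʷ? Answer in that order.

⊤; N

In Strong Kleene logic: χ ∨ ψ = N ∨ ⊤ = ⊤
φ ∨ ψ = ⊤ ∨ ⊤ = ⊤
(χ ∨ ψ) ∧ (φ ∨ ψ) = ⊤ ∧ ⊤ = ⊤
In K3ʷ: χ ∨ ψ = N ∨ ⊤ = N
φ ∨ ψ = ⊤ ∨ ⊤ = ⊤
(χ ∨ ψ) ∧ (φ ∨ ψ) = N ∧ ⊤ = N
They differ because Strong Kleene logic and K3ʷ treat N differently under the binary connectives.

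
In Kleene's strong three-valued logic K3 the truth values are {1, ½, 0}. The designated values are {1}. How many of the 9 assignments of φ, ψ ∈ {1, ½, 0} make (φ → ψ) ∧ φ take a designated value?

Designated under: (φ=1, ψ=1).

1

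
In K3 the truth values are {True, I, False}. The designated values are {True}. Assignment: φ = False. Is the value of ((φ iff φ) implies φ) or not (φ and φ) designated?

φ iff φ = False iff False = True
(φ iff φ) implies φ = True implies False = False
φ and φ = False and False = False
not (φ and φ) = not False = True
((φ iff φ) implies φ) or not (φ and φ) = False or True = True
True ∈ {True}.

Yes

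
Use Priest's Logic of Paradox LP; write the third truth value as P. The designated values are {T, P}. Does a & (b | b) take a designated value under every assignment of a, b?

Countermodel: a=T, b=F gives F, which is not designated.

No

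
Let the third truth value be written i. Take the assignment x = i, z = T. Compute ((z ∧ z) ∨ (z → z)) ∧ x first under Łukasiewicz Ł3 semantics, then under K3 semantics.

i; i

In Łukasiewicz Ł3: z ∧ z = T ∧ T = T
z → z = T → T = T
(z ∧ z) ∨ (z → z) = T ∨ T = T
((z ∧ z) ∨ (z → z)) ∧ x = T ∧ i = i
In K3: z ∧ z = T ∧ T = T
z → z = T → T = T
(z ∧ z) ∨ (z → z) = T ∨ T = T
((z ∧ z) ∨ (z → z)) ∧ x = T ∧ i = i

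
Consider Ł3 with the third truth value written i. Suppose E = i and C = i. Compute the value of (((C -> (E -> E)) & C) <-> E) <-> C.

i

E -> E = i -> i = 1  [min(1, 1−½+½)]
C -> (E -> E) = i -> 1 = 1
(C -> (E -> E)) & C = 1 & i = i
((C -> (E -> E)) & C) <-> E = i <-> i = 1
(((C -> (E -> E)) & C) <-> E) <-> C = 1 <-> i = i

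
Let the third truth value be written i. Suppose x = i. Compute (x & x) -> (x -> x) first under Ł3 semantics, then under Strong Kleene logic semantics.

1; i

In Ł3: x & x = i & i = i
x -> x = i -> i = 1  [min(1, 1−½+½)]
(x & x) -> (x -> x) = i -> 1 = 1
In Strong Kleene logic: x & x = i & i = i
x -> x = i -> i = i  [~i | i]
(x & x) -> (x -> x) = i -> i = i
They differ because Ł3 and Strong Kleene logic treat i differently under implication.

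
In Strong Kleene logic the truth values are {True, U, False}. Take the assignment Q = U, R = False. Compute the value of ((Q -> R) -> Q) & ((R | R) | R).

Q -> R = U -> False = U
(Q -> R) -> Q = U -> U = U
R | R = False | False = False
(R | R) | R = False | False = False
((Q -> R) -> Q) & ((R | R) | R) = U & False = False

False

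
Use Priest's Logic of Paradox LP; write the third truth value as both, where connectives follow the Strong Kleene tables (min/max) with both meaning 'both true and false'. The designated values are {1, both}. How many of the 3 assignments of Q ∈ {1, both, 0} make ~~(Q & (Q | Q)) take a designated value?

2

Q=1: 1 ✓
Q=both: both ✓
Q=0: 0 ·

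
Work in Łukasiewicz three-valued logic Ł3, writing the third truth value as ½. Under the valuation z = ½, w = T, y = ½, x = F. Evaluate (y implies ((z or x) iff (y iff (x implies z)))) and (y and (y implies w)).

½

z or x = ½ or F = ½
x implies z = F implies ½ = T  [min(1, 1−0+½)]
y iff (x implies z) = ½ iff T = ½
(z or x) iff (y iff (x implies z)) = ½ iff ½ = T
y implies ((z or x) iff (y iff (x implies z))) = ½ implies T = T
y implies w = ½ implies T = T
y and (y implies w) = ½ and T = ½
(y implies ((z or x) iff (y iff (x implies z)))) and (y and (y implies w)) = T and ½ = ½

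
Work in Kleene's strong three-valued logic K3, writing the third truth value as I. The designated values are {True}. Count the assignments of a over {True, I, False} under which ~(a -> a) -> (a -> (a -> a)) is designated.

2

a=True: True ✓
a=I: I ·
a=False: True ✓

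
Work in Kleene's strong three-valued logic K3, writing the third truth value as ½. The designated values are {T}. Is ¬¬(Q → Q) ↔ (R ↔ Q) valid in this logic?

Countermodel: Q=T, R=½ gives ½, which is not designated.

No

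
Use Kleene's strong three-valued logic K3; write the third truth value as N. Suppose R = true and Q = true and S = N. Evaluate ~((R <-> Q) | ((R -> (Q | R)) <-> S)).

false

R <-> Q = true <-> true = true
Q | R = true | true = true
R -> (Q | R) = true -> true = true
(R -> (Q | R)) <-> S = true <-> N = N
(R <-> Q) | ((R -> (Q | R)) <-> S) = true | N = true
~((R <-> Q) | ((R -> (Q | R)) <-> S)) = ~true = false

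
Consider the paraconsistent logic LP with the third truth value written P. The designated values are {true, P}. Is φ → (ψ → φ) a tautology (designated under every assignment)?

Every assignment of φ, ψ over {true, P, false} gives a value in {true, P}.
In particular, with φ=P, ψ=P: φ → (ψ → φ) = P.

Yes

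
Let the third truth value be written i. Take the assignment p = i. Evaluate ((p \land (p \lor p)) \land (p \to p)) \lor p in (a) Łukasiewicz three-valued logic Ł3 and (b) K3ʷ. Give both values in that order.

In Łukasiewicz three-valued logic Ł3: p \lor p = i \lor i = i
p \land (p \lor p) = i \land i = i
p \to p = i \to i = ⊤  [min(1, 1−½+½)]
(p \land (p \lor p)) \land (p \to p) = i \land ⊤ = i
((p \land (p \lor p)) \land (p \to p)) \lor p = i \lor i = i
In K3ʷ: p \lor p = i \lor i = i
p \land (p \lor p) = i \land i = i
p \to p = i \to i = i  [any arg is the third value ⇒ result is the third value]
(p \land (p \lor p)) \land (p \to p) = i \land i = i
((p \land (p \lor p)) \land (p \to p)) \lor p = i \lor i = i

i; i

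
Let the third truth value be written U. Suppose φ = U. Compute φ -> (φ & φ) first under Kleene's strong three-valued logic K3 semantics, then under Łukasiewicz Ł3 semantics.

U; true

In Kleene's strong three-valued logic K3: φ & φ = U & U = U
φ -> (φ & φ) = U -> U = U  [~U | U]
In Łukasiewicz Ł3: φ & φ = U & U = U
φ -> (φ & φ) = U -> U = true  [min(1, 1−½+½)]
They differ because Kleene's strong three-valued logic K3 and Łukasiewicz Ł3 treat U differently under implication.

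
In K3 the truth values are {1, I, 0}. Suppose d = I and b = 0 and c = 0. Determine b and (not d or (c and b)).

not d = not I = I
c and b = 0 and 0 = 0
not d or (c and b) = I or 0 = I
b and (not d or (c and b)) = 0 and I = 0

0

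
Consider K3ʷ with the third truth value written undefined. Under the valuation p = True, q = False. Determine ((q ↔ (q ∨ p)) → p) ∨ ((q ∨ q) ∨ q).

True

q ∨ p = False ∨ True = True
q ↔ (q ∨ p) = False ↔ True = False
(q ↔ (q ∨ p)) → p = False → True = True
q ∨ q = False ∨ False = False
(q ∨ q) ∨ q = False ∨ False = False
((q ↔ (q ∨ p)) → p) ∨ ((q ∨ q) ∨ q) = True ∨ False = True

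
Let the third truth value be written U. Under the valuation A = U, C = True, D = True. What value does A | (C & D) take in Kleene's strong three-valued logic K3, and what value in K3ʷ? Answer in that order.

In Kleene's strong three-valued logic K3: C & D = True & True = True
A | (C & D) = U | True = True
In K3ʷ: C & D = True & True = True
A | (C & D) = U | True = U
They differ because Kleene's strong three-valued logic K3 and K3ʷ treat U differently under the binary connectives.

True; U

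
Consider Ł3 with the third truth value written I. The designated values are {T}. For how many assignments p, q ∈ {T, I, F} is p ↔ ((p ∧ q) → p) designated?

Designated under: (p=T, q=T); (p=T, q=I); (p=T, q=F).

3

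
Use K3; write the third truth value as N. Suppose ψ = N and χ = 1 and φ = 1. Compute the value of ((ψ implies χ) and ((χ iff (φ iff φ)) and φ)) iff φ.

1

ψ implies χ = N implies 1 = 1  [not N or 1]
φ iff φ = 1 iff 1 = 1
χ iff (φ iff φ) = 1 iff 1 = 1
(χ iff (φ iff φ)) and φ = 1 and 1 = 1
(ψ implies χ) and ((χ iff (φ iff φ)) and φ) = 1 and 1 = 1
((ψ implies χ) and ((χ iff (φ iff φ)) and φ)) iff φ = 1 iff 1 = 1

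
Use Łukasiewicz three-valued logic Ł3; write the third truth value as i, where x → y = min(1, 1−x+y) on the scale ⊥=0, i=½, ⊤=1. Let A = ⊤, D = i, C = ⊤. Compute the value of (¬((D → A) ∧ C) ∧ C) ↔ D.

D → A = i → ⊤ = ⊤  [min(1, 1−½+1)]
(D → A) ∧ C = ⊤ ∧ ⊤ = ⊤
¬((D → A) ∧ C) = ¬⊤ = ⊥
¬((D → A) ∧ C) ∧ C = ⊥ ∧ ⊤ = ⊥
(¬((D → A) ∧ C) ∧ C) ↔ D = ⊥ ↔ i = i

i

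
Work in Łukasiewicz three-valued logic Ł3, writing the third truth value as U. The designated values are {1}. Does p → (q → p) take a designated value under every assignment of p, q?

Every assignment of p, q over {1, U, 0} gives a value in {1}.
In particular, with p=U, q=U: p → (q → p) = 1.

Yes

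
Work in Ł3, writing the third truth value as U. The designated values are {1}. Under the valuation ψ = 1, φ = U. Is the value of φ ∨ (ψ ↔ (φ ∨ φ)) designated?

No

φ ∨ φ = U ∨ U = U
ψ ↔ (φ ∨ φ) = 1 ↔ U = U
φ ∨ (ψ ↔ (φ ∨ φ)) = U ∨ U = U
U ∉ {1}.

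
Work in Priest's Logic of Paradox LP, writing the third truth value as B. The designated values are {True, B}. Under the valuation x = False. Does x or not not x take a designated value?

not x = not False = True
not not x = not True = False
x or not not x = False or False = False
False ∉ {True, B}.

No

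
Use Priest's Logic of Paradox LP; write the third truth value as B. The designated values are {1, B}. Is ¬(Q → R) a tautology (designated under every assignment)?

Countermodel: Q=1, R=1 gives 0, which is not designated.

No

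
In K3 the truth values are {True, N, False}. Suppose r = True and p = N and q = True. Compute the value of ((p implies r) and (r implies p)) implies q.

True

p implies r = N implies True = True  [not N or True]
r implies p = True implies N = N
(p implies r) and (r implies p) = True and N = N
((p implies r) and (r implies p)) implies q = N implies True = True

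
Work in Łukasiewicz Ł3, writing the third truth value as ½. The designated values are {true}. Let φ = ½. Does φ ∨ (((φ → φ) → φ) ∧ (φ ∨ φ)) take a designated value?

No

φ → φ = ½ → ½ = true  [min(1, 1−½+½)]
(φ → φ) → φ = true → ½ = ½
φ ∨ φ = ½ ∨ ½ = ½
((φ → φ) → φ) ∧ (φ ∨ φ) = ½ ∧ ½ = ½
φ ∨ (((φ → φ) → φ) ∧ (φ ∨ φ)) = ½ ∨ ½ = ½
½ ∉ {true}.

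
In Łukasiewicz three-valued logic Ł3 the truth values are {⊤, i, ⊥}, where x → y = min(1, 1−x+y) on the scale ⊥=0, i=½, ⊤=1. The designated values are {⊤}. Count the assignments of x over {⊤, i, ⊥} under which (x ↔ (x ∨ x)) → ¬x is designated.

x=⊤: ⊥ ·
x=i: i ·
x=⊥: ⊤ ✓

1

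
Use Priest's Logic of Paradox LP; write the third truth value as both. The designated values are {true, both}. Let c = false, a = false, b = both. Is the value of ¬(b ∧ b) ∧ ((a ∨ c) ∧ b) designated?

No

b ∧ b = both ∧ both = both
¬(b ∧ b) = ¬both = both
a ∨ c = false ∨ false = false
(a ∨ c) ∧ b = false ∧ both = false
¬(b ∧ b) ∧ ((a ∨ c) ∧ b) = both ∧ false = false
false ∉ {true, both}.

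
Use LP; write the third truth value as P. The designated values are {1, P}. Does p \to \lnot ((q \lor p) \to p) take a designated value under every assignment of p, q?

No

Countermodel: p=1, q=1 gives 0, which is not designated.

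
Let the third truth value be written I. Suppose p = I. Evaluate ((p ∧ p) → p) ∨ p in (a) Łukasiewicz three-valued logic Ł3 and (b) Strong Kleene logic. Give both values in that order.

True; I

In Łukasiewicz three-valued logic Ł3: p ∧ p = I ∧ I = I
(p ∧ p) → p = I → I = True  [min(1, 1−½+½)]
((p ∧ p) → p) ∨ p = True ∨ I = True
In Strong Kleene logic: p ∧ p = I ∧ I = I
(p ∧ p) → p = I → I = I
((p ∧ p) → p) ∨ p = I ∨ I = I
They differ because Łukasiewicz three-valued logic Ł3 and Strong Kleene logic treat I differently under implication.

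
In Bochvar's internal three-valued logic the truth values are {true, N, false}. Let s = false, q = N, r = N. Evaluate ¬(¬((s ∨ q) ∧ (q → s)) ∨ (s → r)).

N

s ∨ q = false ∨ N = N
q → s = N → false = N
(s ∨ q) ∧ (q → s) = N ∧ N = N
¬((s ∨ q) ∧ (q → s)) = ¬N = N
s → r = false → N = N
¬((s ∨ q) ∧ (q → s)) ∨ (s → r) = N ∨ N = N
¬(¬((s ∨ q) ∧ (q → s)) ∨ (s → r)) = ¬N = N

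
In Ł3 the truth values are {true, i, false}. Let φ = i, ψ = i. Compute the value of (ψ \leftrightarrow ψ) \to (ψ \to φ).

ψ \leftrightarrow ψ = i \leftrightarrow i = true
ψ \to φ = i \to i = true
(ψ \leftrightarrow ψ) \to (ψ \to φ) = true \to true = true

true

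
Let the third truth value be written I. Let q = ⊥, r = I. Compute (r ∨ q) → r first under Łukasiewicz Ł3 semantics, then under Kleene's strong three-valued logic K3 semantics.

⊤; I

In Łukasiewicz Ł3: r ∨ q = I ∨ ⊥ = I
(r ∨ q) → r = I → I = ⊤  [min(1, 1−½+½)]
In Kleene's strong three-valued logic K3: r ∨ q = I ∨ ⊥ = I
(r ∨ q) → r = I → I = I  [¬I ∨ I]
They differ because Łukasiewicz Ł3 and Kleene's strong three-valued logic K3 treat I differently under implication.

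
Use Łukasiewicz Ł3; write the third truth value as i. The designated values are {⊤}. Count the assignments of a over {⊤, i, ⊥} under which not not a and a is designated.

1

a=⊤: ⊤ ✓
a=i: i ·
a=⊥: ⊥ ·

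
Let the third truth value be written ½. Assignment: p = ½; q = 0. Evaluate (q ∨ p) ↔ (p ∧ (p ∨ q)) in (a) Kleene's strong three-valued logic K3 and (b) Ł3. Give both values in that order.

½; 1

In Kleene's strong three-valued logic K3: q ∨ p = 0 ∨ ½ = ½
p ∨ q = ½ ∨ 0 = ½
p ∧ (p ∨ q) = ½ ∧ ½ = ½
(q ∨ p) ↔ (p ∧ (p ∨ q)) = ½ ↔ ½ = ½
In Ł3: q ∨ p = 0 ∨ ½ = ½
p ∨ q = ½ ∨ 0 = ½
p ∧ (p ∨ q) = ½ ∧ ½ = ½
(q ∨ p) ↔ (p ∧ (p ∨ q)) = ½ ↔ ½ = 1
They differ because Kleene's strong three-valued logic K3 and Ł3 treat ½ differently under implication.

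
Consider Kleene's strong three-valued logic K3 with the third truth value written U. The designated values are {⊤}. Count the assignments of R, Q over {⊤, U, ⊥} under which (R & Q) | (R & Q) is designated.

Designated under: (R=⊤, Q=⊤).

1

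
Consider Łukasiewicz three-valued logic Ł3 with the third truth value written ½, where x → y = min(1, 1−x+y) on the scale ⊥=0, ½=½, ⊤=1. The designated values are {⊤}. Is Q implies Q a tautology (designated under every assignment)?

Yes

Every assignment of Q over {⊤, ½, ⊥} gives a value in {⊤}.
In particular, with Q=½: Q implies Q = ⊤.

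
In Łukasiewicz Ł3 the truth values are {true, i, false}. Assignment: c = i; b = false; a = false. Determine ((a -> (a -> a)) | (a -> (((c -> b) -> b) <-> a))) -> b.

a -> a = false -> false = true
a -> (a -> a) = false -> true = true
c -> b = i -> false = i  [min(1, 1−½+0)]
(c -> b) -> b = i -> false = i
((c -> b) -> b) <-> a = i <-> false = i
a -> (((c -> b) -> b) <-> a) = false -> i = true
(a -> (a -> a)) | (a -> (((c -> b) -> b) <-> a)) = true | true = true
((a -> (a -> a)) | (a -> (((c -> b) -> b) <-> a))) -> b = true -> false = false

false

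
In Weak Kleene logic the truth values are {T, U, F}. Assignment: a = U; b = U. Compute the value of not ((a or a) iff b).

U

a or a = U or U = U
(a or a) iff b = U iff U = U
not ((a or a) iff b) = not U = U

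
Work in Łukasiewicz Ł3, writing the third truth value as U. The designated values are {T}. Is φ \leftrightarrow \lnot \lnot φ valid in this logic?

Yes

Every assignment of φ over {T, U, F} gives a value in {T}.
In particular, with φ=U: φ \leftrightarrow \lnot \lnot φ = T.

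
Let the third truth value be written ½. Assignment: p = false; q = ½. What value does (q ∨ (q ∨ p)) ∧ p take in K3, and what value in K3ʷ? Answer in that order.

In K3: q ∨ p = ½ ∨ false = ½
q ∨ (q ∨ p) = ½ ∨ ½ = ½
(q ∨ (q ∨ p)) ∧ p = ½ ∧ false = false
In K3ʷ: q ∨ p = ½ ∨ false = ½
q ∨ (q ∨ p) = ½ ∨ ½ = ½
(q ∨ (q ∨ p)) ∧ p = ½ ∧ false = ½
They differ because K3 and K3ʷ treat ½ differently under the binary connectives.

false; ½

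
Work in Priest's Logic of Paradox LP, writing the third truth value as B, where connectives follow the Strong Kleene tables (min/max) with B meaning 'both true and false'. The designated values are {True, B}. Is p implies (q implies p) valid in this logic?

Every assignment of p, q over {True, B, False} gives a value in {True, B}.
In particular, with p=B, q=B: p implies (q implies p) = B.

Yes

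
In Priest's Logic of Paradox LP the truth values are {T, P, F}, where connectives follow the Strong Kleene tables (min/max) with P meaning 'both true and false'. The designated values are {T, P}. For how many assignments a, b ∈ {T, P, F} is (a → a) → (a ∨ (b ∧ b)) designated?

8

Of the 9 assignments, 8 give a value in {T, P}.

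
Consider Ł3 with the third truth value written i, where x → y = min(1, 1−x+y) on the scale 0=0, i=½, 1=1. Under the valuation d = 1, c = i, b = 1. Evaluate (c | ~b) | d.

1

~b = ~1 = 0
c | ~b = i | 0 = i
(c | ~b) | d = i | 1 = 1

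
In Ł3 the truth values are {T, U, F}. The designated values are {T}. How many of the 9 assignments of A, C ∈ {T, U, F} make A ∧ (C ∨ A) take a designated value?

Designated under: (A=T, C=T); (A=T, C=U); (A=T, C=F).

3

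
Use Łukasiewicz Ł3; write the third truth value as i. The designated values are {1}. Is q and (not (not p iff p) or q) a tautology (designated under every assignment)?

Countermodel: q=i, p=1 gives i, which is not designated.

No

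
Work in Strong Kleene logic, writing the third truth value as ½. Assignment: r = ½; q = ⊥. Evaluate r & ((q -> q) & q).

⊥

q -> q = ⊥ -> ⊥ = ⊤
(q -> q) & q = ⊤ & ⊥ = ⊥
r & ((q -> q) & q) = ½ & ⊥ = ⊥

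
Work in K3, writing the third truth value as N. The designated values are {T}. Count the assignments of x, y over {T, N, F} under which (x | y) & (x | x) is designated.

Designated under: (x=T, y=T); (x=T, y=N); (x=T, y=F).

3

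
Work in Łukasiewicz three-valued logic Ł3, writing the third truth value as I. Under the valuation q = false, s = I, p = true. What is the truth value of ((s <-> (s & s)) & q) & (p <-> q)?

false

s & s = I & I = I
s <-> (s & s) = I <-> I = true
(s <-> (s & s)) & q = true & false = false
p <-> q = true <-> false = false
((s <-> (s & s)) & q) & (p <-> q) = false & false = false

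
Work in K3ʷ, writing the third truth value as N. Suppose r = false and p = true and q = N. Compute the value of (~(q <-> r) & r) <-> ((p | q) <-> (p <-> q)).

N

q <-> r = N <-> false = N
~(q <-> r) = ~N = N
~(q <-> r) & r = N & false = N
p | q = true | N = N
p <-> q = true <-> N = N
(p | q) <-> (p <-> q) = N <-> N = N
(~(q <-> r) & r) <-> ((p | q) <-> (p <-> q)) = N <-> N = N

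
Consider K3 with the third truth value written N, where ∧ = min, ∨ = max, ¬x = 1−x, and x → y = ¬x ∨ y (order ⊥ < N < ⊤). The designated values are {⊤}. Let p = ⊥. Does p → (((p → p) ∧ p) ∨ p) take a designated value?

p → p = ⊥ → ⊥ = ⊤
(p → p) ∧ p = ⊤ ∧ ⊥ = ⊥
((p → p) ∧ p) ∨ p = ⊥ ∨ ⊥ = ⊥
p → (((p → p) ∧ p) ∨ p) = ⊥ → ⊥ = ⊤
⊤ ∈ {⊤}.

Yes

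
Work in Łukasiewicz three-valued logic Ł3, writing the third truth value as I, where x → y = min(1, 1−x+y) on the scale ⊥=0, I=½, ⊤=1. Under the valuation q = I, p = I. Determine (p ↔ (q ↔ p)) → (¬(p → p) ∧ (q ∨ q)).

q ↔ p = I ↔ I = ⊤  [1 − |½−½|]
p ↔ (q ↔ p) = I ↔ ⊤ = I
p → p = I → I = ⊤
¬(p → p) = ¬⊤ = ⊥
q ∨ q = I ∨ I = I
¬(p → p) ∧ (q ∨ q) = ⊥ ∧ I = ⊥
(p ↔ (q ↔ p)) → (¬(p → p) ∧ (q ∨ q)) = I → ⊥ = I

I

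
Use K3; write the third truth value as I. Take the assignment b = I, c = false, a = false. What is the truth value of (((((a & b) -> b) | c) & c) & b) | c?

a & b = false & I = false
(a & b) -> b = false -> I = true  [~false | I]
((a & b) -> b) | c = true | false = true
(((a & b) -> b) | c) & c = true & false = false
((((a & b) -> b) | c) & c) & b = false & I = false
(((((a & b) -> b) | c) & c) & b) | c = false | false = false

false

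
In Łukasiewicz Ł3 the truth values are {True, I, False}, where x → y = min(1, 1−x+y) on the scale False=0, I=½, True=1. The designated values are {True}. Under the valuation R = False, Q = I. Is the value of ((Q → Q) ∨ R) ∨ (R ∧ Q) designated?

Yes

Q → Q = I → I = True  [min(1, 1−½+½)]
(Q → Q) ∨ R = True ∨ False = True
R ∧ Q = False ∧ I = False
((Q → Q) ∨ R) ∨ (R ∧ Q) = True ∨ False = True
True ∈ {True}.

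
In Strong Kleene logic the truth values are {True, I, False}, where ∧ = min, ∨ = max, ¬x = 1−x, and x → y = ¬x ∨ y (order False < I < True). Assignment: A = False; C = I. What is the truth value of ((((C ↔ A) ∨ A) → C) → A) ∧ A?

C ↔ A = I ↔ False = I
(C ↔ A) ∨ A = I ∨ False = I
((C ↔ A) ∨ A) → C = I → I = I  [¬I ∨ I]
(((C ↔ A) ∨ A) → C) → A = I → False = I
((((C ↔ A) ∨ A) → C) → A) ∧ A = I ∧ False = False

False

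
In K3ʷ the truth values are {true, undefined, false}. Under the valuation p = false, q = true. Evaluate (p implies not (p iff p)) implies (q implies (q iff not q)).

false

p iff p = false iff false = true
not (p iff p) = not true = false
p implies not (p iff p) = false implies false = true
not q = not true = false
q iff not q = true iff false = false
q implies (q iff not q) = true implies false = false
(p implies not (p iff p)) implies (q implies (q iff not q)) = true implies false = false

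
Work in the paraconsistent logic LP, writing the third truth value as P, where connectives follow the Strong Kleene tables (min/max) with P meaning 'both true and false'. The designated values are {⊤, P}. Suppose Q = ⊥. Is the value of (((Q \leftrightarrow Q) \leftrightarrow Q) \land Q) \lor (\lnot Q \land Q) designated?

No

Q \leftrightarrow Q = ⊥ \leftrightarrow ⊥ = ⊤
(Q \leftrightarrow Q) \leftrightarrow Q = ⊤ \leftrightarrow ⊥ = ⊥
((Q \leftrightarrow Q) \leftrightarrow Q) \land Q = ⊥ \land ⊥ = ⊥
\lnot Q = \lnot ⊥ = ⊤
\lnot Q \land Q = ⊤ \land ⊥ = ⊥
(((Q \leftrightarrow Q) \leftrightarrow Q) \land Q) \lor (\lnot Q \land Q) = ⊥ \lor ⊥ = ⊥
⊥ ∉ {⊤, P}.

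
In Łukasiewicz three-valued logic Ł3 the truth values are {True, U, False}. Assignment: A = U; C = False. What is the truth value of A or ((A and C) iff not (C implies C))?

A and C = U and False = False
C implies C = False implies False = True
not (C implies C) = not True = False
(A and C) iff not (C implies C) = False iff False = True
A or ((A and C) iff not (C implies C)) = U or True = True

True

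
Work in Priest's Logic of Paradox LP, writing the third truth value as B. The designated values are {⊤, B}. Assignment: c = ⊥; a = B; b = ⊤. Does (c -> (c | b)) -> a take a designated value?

c | b = ⊥ | ⊤ = ⊤
c -> (c | b) = ⊥ -> ⊤ = ⊤
(c -> (c | b)) -> a = ⊤ -> B = B  [~⊤ | B]
B ∈ {⊤, B}.

Yes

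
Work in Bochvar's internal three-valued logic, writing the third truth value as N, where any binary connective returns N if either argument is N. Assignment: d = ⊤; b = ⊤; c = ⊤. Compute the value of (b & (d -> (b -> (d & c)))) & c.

d & c = ⊤ & ⊤ = ⊤
b -> (d & c) = ⊤ -> ⊤ = ⊤
d -> (b -> (d & c)) = ⊤ -> ⊤ = ⊤
b & (d -> (b -> (d & c))) = ⊤ & ⊤ = ⊤
(b & (d -> (b -> (d & c)))) & c = ⊤ & ⊤ = ⊤

⊤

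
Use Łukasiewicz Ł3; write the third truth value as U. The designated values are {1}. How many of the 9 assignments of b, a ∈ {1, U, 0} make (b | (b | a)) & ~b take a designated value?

1

Designated under: (b=0, a=1).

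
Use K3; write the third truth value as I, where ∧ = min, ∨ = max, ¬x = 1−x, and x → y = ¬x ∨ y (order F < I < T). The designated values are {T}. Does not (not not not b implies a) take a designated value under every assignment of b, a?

Countermodel: b=T, a=T gives F, which is not designated.

No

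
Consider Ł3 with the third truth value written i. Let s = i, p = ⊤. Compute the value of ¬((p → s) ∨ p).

p → s = ⊤ → i = i  [min(1, 1−1+½)]
(p → s) ∨ p = i ∨ ⊤ = ⊤
¬((p → s) ∨ p) = ¬⊤ = ⊥

⊥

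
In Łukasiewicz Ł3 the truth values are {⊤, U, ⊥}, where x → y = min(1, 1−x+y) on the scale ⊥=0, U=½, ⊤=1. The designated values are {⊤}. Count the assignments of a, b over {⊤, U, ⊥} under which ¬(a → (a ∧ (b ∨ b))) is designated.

1

Designated under: (a=⊤, b=⊥).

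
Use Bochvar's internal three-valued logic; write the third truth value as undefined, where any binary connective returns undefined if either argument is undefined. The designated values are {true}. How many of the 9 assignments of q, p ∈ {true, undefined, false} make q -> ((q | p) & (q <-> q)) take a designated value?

4

Designated under: (q=true, p=true); (q=true, p=false); (q=false, p=true); (q=false, p=false).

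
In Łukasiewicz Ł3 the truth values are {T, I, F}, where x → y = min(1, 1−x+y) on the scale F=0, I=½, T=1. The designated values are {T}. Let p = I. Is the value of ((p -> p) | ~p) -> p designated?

p -> p = I -> I = T  [min(1, 1−½+½)]
~p = ~I = I
(p -> p) | ~p = T | I = T
((p -> p) | ~p) -> p = T -> I = I
I ∉ {T}.

No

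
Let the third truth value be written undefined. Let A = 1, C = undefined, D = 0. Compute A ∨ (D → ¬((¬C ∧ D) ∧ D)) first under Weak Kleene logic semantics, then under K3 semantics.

undefined; 1

In Weak Kleene logic: ¬C = ¬undefined = undefined
¬C ∧ D = undefined ∧ 0 = undefined
(¬C ∧ D) ∧ D = undefined ∧ 0 = undefined
¬((¬C ∧ D) ∧ D) = ¬undefined = undefined
D → ¬((¬C ∧ D) ∧ D) = 0 → undefined = undefined  [any arg is the third value ⇒ result is the third value]
A ∨ (D → ¬((¬C ∧ D) ∧ D)) = 1 ∨ undefined = undefined
In K3: ¬C = ¬undefined = undefined
¬C ∧ D = undefined ∧ 0 = 0
(¬C ∧ D) ∧ D = 0 ∧ 0 = 0
¬((¬C ∧ D) ∧ D) = ¬0 = 1
D → ¬((¬C ∧ D) ∧ D) = 0 → 1 = 1
A ∨ (D → ¬((¬C ∧ D) ∧ D)) = 1 ∨ 1 = 1
They differ because Weak Kleene logic and K3 treat undefined differently under the binary connectives.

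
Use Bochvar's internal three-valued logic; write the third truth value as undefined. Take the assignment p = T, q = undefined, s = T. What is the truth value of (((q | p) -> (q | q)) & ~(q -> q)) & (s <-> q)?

q | p = undefined | T = undefined
q | q = undefined | undefined = undefined
(q | p) -> (q | q) = undefined -> undefined = undefined  [any arg is the third value ⇒ result is the third value]
q -> q = undefined -> undefined = undefined
~(q -> q) = ~undefined = undefined
((q | p) -> (q | q)) & ~(q -> q) = undefined & undefined = undefined
s <-> q = T <-> undefined = undefined
(((q | p) -> (q | q)) & ~(q -> q)) & (s <-> q) = undefined & undefined = undefined

undefined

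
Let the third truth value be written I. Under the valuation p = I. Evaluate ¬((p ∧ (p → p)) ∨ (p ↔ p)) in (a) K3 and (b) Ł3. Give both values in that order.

I; false

In K3: p → p = I → I = I  [¬I ∨ I]
p ∧ (p → p) = I ∧ I = I
p ↔ p = I ↔ I = I
(p ∧ (p → p)) ∨ (p ↔ p) = I ∨ I = I
¬((p ∧ (p → p)) ∨ (p ↔ p)) = ¬I = I
In Ł3: p → p = I → I = true  [min(1, 1−½+½)]
p ∧ (p → p) = I ∧ true = I
p ↔ p = I ↔ I = true
(p ∧ (p → p)) ∨ (p ↔ p) = I ∨ true = true
¬((p ∧ (p → p)) ∨ (p ↔ p)) = ¬true = false
They differ because K3 and Ł3 treat I differently under implication.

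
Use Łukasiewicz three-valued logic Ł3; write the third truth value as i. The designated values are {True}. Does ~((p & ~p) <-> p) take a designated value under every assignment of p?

No

Countermodel: p=i gives False, which is not designated.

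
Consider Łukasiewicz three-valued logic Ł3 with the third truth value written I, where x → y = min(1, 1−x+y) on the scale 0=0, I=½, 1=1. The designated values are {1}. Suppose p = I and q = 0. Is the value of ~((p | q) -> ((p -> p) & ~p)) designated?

p | q = I | 0 = I
p -> p = I -> I = 1  [min(1, 1−½+½)]
~p = ~I = I
(p -> p) & ~p = 1 & I = I
(p | q) -> ((p -> p) & ~p) = I -> I = 1
~((p | q) -> ((p -> p) & ~p)) = ~1 = 0
0 ∉ {1}.

No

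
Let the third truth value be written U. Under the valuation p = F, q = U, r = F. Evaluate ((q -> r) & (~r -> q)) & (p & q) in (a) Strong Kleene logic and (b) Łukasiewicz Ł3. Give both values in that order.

In Strong Kleene logic: q -> r = U -> F = U  [~U | F]
~r = ~F = T
~r -> q = T -> U = U
(q -> r) & (~r -> q) = U & U = U
p & q = F & U = F
((q -> r) & (~r -> q)) & (p & q) = U & F = F
In Łukasiewicz Ł3: q -> r = U -> F = U
~r = ~F = T
~r -> q = T -> U = U
(q -> r) & (~r -> q) = U & U = U
p & q = F & U = F
((q -> r) & (~r -> q)) & (p & q) = U & F = F

F; F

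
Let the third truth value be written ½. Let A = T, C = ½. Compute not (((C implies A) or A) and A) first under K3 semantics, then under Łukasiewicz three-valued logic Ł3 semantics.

In K3: C implies A = ½ implies T = T  [not ½ or T]
(C implies A) or A = T or T = T
((C implies A) or A) and A = T and T = T
not (((C implies A) or A) and A) = not T = F
In Łukasiewicz three-valued logic Ł3: C implies A = ½ implies T = T  [min(1, 1−½+1)]
(C implies A) or A = T or T = T
((C implies A) or A) and A = T and T = T
not (((C implies A) or A) and A) = not T = F

F; F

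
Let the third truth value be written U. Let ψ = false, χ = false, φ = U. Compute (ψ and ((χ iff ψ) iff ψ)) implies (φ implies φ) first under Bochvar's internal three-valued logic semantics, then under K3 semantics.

U; true

In Bochvar's internal three-valued logic: χ iff ψ = false iff false = true
(χ iff ψ) iff ψ = true iff false = false
ψ and ((χ iff ψ) iff ψ) = false and false = false
φ implies φ = U implies U = U
(ψ and ((χ iff ψ) iff ψ)) implies (φ implies φ) = false implies U = U
In K3: χ iff ψ = false iff false = true
(χ iff ψ) iff ψ = true iff false = false
ψ and ((χ iff ψ) iff ψ) = false and false = false
φ implies φ = U implies U = U
(ψ and ((χ iff ψ) iff ψ)) implies (φ implies φ) = false implies U = true
They differ because Bochvar's internal three-valued logic and K3 treat U differently under the binary connectives.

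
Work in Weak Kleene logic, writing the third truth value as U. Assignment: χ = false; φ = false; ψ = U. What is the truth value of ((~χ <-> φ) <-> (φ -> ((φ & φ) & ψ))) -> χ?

~χ = ~false = true
~χ <-> φ = true <-> false = false
φ & φ = false & false = false
(φ & φ) & ψ = false & U = U
φ -> ((φ & φ) & ψ) = false -> U = U  [any arg is the third value ⇒ result is the third value]
(~χ <-> φ) <-> (φ -> ((φ & φ) & ψ)) = false <-> U = U
((~χ <-> φ) <-> (φ -> ((φ & φ) & ψ))) -> χ = U -> false = U

U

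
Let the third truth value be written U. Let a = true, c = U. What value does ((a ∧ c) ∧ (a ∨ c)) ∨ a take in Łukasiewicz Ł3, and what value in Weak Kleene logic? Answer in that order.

true; U

In Łukasiewicz Ł3: a ∧ c = true ∧ U = U
a ∨ c = true ∨ U = true
(a ∧ c) ∧ (a ∨ c) = U ∧ true = U
((a ∧ c) ∧ (a ∨ c)) ∨ a = U ∨ true = true
In Weak Kleene logic: a ∧ c = true ∧ U = U
a ∨ c = true ∨ U = U
(a ∧ c) ∧ (a ∨ c) = U ∧ U = U
((a ∧ c) ∧ (a ∨ c)) ∨ a = U ∨ true = U
They differ because Łukasiewicz Ł3 and Weak Kleene logic treat U differently under the binary connectives.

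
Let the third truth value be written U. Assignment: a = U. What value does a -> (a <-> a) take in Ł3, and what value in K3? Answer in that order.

⊤; U

In Ł3: a <-> a = U <-> U = ⊤  [1 − |½−½|]
a -> (a <-> a) = U -> ⊤ = ⊤
In K3: a <-> a = U <-> U = U
a -> (a <-> a) = U -> U = U  [~U | U]
They differ because Ł3 and K3 treat U differently under implication.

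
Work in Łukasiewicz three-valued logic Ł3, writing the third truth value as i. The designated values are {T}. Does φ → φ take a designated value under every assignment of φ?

Every assignment of φ over {T, i, F} gives a value in {T}.
In particular, with φ=i: φ → φ = T.

Yes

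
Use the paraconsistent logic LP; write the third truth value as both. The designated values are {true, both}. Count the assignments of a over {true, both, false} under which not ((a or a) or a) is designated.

a=true: false ·
a=both: both ✓
a=false: true ✓

2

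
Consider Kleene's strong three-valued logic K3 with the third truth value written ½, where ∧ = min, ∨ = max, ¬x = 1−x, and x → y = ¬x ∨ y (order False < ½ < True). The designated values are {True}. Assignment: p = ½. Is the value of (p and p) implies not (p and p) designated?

No

p and p = ½ and ½ = ½
p and p = ½ and ½ = ½
not (p and p) = not ½ = ½
(p and p) implies not (p and p) = ½ implies ½ = ½  [not ½ or ½]
½ ∉ {True}.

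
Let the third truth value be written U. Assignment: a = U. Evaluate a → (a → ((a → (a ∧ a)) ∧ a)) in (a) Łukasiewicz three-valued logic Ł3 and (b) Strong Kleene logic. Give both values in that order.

In Łukasiewicz three-valued logic Ł3: a ∧ a = U ∧ U = U
a → (a ∧ a) = U → U = true  [min(1, 1−½+½)]
(a → (a ∧ a)) ∧ a = true ∧ U = U
a → ((a → (a ∧ a)) ∧ a) = U → U = true
a → (a → ((a → (a ∧ a)) ∧ a)) = U → true = true
In Strong Kleene logic: a ∧ a = U ∧ U = U
a → (a ∧ a) = U → U = U  [¬U ∨ U]
(a → (a ∧ a)) ∧ a = U ∧ U = U
a → ((a → (a ∧ a)) ∧ a) = U → U = U
a → (a → ((a → (a ∧ a)) ∧ a)) = U → U = U
They differ because Łukasiewicz three-valued logic Ł3 and Strong Kleene logic treat U differently under implication.

true; U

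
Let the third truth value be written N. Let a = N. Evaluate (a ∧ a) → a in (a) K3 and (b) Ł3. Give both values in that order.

In K3: a ∧ a = N ∧ N = N
(a ∧ a) → a = N → N = N
In Ł3: a ∧ a = N ∧ N = N
(a ∧ a) → a = N → N = true  [min(1, 1−½+½)]
They differ because K3 and Ł3 treat N differently under implication.

N; true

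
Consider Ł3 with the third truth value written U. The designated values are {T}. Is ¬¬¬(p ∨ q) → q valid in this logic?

Countermodel: p=U, q=F gives U, which is not designated.

No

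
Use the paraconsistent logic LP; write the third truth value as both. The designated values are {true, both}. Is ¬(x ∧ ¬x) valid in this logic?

Every assignment of x over {true, both, false} gives a value in {true, both}.
In particular, with x=both: ¬(x ∧ ¬x) = both.

Yes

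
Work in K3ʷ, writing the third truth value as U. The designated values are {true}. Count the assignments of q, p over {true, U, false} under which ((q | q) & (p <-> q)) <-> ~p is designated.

1

Designated under: (q=false, p=true).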